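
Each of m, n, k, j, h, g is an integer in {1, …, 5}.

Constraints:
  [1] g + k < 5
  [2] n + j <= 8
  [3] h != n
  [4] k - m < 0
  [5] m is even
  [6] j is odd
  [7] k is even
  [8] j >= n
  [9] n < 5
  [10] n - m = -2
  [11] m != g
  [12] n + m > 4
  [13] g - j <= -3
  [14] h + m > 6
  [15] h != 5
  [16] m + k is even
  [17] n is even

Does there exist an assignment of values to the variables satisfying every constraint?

Take m = 4, n = 2, k = 2, j = 5, h = 3, g = 1. Then constraint 1: g + k = 3; constraint 2: n + j = 7; constraint 4: k - m = -2, and every other listed constraint is also met.

Satisfiable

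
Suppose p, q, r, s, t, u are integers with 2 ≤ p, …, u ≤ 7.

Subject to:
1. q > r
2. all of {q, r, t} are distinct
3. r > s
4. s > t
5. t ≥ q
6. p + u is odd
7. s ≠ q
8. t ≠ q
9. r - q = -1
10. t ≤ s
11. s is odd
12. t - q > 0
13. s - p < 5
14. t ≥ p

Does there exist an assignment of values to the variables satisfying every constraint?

Constraints 1, 3, 4, and 12 give t < s, s < r, r < q, q < t. Chaining: t < s < r < q < t, which forces t < t — impossible.

Unsatisfiable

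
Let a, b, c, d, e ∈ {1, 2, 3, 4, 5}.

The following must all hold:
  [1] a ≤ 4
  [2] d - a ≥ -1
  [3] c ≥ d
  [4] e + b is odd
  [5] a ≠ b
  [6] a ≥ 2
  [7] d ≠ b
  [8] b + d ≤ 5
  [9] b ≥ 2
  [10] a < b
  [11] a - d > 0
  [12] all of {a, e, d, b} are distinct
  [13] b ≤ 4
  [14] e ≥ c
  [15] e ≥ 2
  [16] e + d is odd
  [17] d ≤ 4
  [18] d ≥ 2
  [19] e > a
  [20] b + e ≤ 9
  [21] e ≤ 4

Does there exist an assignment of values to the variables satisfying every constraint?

Unsatisfiable

Constraints 1, 6, 9, 13, 15, 17, 18, and 21 confine each of a, e, d, b to the 3 values {2, …, 4}.
Constraint 12 requires all 4 of them to be distinct, but only 3 values are available — impossible by the pigeonhole principle.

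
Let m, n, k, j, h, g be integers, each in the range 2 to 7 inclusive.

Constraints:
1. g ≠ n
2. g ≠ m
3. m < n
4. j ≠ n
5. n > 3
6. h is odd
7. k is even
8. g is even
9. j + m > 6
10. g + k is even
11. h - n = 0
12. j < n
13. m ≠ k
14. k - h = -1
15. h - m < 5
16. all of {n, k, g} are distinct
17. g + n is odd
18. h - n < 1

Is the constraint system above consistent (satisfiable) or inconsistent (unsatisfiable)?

Setting (m, n, k, j, h, g) = (5, 7, 6, 2, 7, 4) satisfies everything: constraint 9: j + m = 7; constraint 11: h - n = 0; constraint 14: k - h = -1, and the others follow.

Satisfiable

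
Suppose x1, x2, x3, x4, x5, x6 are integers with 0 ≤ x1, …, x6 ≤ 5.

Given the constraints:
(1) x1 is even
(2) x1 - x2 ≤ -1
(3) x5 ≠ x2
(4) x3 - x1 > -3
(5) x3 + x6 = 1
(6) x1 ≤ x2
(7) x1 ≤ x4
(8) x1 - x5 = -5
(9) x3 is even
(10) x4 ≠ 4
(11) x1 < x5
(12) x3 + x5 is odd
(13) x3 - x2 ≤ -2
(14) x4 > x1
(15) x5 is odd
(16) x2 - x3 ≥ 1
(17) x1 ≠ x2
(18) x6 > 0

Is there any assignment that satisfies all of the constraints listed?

Satisfiable

The assignment x1 = 0, x2 = 2, x3 = 0, x4 = 5, x5 = 5, x6 = 1 works:
  constraint 2 holds since x1 - x2 = -2.
  constraint 4 holds since x3 - x1 = 0.
  constraint 5 holds since x3 + x6 = 1.
The rest check out directly.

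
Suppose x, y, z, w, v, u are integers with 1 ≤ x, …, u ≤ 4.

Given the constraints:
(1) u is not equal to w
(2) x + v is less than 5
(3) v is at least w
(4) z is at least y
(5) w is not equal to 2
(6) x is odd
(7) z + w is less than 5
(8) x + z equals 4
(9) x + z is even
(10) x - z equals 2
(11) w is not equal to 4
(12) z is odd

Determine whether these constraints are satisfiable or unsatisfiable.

Satisfiable

The assignment x = 3, y = 1, z = 1, w = 1, v = 1, u = 4 works:
  constraint 2 holds since x + v = 4.
  constraint 7 holds since z + w = 2.
The rest check out directly.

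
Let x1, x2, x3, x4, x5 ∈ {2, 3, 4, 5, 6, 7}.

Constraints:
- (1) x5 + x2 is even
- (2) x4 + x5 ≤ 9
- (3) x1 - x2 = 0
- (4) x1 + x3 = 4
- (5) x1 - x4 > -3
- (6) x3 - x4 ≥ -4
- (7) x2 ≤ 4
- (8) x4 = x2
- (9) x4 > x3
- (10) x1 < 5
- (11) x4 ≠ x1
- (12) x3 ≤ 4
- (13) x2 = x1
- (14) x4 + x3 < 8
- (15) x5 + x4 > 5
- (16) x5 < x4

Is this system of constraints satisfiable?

From constraints 8 and 13, x4 = x2 = x1, so x4 = x1. But constraint 11 says x4 ≠ x1. Contradiction.

Unsatisfiable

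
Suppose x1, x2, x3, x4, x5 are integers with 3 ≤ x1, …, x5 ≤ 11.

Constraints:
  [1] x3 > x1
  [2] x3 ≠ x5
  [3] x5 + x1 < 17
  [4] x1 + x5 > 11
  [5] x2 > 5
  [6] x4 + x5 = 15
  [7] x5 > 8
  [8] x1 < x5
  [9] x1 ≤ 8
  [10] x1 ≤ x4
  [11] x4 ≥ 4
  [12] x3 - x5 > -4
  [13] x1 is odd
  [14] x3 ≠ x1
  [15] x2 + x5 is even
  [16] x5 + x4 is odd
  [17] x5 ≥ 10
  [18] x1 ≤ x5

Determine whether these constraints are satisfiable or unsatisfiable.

Satisfiable

Try x1 = 3, x2 = 9, x3 = 9, x4 = 4, x5 = 11.
Check constraint 3: x5 + x1 = 14; constraint 4: x1 + x5 = 14. The remaining constraints are straightforward to verify.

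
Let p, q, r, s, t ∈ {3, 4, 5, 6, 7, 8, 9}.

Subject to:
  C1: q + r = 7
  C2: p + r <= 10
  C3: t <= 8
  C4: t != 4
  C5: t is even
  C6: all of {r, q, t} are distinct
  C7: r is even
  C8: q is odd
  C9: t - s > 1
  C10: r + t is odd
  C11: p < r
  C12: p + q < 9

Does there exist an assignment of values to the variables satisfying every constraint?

Constraint 7 makes r even and constraint 5 makes t even, so r + t must be even. Constraint 10 says r + t is odd — contradiction.

Unsatisfiable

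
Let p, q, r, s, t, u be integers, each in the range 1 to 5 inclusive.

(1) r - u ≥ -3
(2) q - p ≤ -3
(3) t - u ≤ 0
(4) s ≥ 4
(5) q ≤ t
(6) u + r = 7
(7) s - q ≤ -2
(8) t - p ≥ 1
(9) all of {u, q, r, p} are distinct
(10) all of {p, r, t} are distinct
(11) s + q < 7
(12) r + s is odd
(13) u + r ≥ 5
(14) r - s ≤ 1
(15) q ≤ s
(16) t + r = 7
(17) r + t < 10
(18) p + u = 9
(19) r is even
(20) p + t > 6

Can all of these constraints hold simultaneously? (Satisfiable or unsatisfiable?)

Constraints 1, 2, 3, 7, 8, and 14 give r − u ≥ -3, u − t ≥ 0, t − p ≥ 1, p − q ≥ 3, q − s ≥ 2, s − r ≥ -1.
Adding all 6 inequalities: the left sides telescope to 0, and the right sides sum to (-3) + 0 + 1 + 3 + 2 + (-1) = 2. So 0 ≥ 2, which is false.

Unsatisfiable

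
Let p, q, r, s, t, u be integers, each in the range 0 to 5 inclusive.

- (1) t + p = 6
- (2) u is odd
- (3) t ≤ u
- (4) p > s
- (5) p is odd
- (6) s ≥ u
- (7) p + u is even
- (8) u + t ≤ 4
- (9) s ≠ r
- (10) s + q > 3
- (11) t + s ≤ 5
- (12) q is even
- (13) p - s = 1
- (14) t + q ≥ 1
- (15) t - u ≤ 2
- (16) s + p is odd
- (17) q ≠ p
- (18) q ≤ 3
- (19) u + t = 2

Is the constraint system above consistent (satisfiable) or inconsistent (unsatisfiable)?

Satisfiable

One satisfying assignment is p = 5, q = 2, r = 0, s = 4, t = 1, u = 1.
For the less obvious constraints — constraint 1: t + p = 6; constraint 8: u + t = 2 — and the others hold by inspection.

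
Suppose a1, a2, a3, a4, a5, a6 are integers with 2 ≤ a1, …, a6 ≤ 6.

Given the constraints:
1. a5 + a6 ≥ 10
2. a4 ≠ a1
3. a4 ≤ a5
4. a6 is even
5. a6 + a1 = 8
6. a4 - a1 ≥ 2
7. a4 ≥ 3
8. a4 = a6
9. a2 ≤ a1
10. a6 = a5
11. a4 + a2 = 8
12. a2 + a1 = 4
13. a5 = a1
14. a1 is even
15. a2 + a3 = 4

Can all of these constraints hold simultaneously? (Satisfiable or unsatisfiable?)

From constraints 8, 10, and 13, a4 = a6 = a5 = a1, so a4 = a1. But constraint 2 says a4 ≠ a1. Contradiction.

Unsatisfiable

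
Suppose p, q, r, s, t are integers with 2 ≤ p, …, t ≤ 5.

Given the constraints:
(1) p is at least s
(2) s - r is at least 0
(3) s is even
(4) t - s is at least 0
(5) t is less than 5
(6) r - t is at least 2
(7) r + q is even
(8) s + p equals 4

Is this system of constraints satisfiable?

Unsatisfiable

Constraints 2, 4, and 6 give r − t ≥ 2, t − s ≥ 0, s − r ≥ 0.
Adding all 3 inequalities: the left sides telescope to 0, and the right sides sum to 2 + 0 + 0 = 2. So 0 ≥ 2, which is false.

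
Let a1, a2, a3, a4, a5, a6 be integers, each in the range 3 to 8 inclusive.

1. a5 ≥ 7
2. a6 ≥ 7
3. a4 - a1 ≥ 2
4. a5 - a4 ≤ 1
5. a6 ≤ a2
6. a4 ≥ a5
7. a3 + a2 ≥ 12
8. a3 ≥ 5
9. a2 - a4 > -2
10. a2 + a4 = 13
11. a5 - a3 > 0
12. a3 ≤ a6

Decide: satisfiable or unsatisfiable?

Unsatisfiable

From constraints 2 and 5: a2 ≥ a6 ≥ 7. From constraints 1 and 6: a4 ≥ a5 ≥ 7. Hence a2 + a4 ≥ 14. But constraint 10 requires a2 + a4 = 13, and 13 < 14. Contradiction.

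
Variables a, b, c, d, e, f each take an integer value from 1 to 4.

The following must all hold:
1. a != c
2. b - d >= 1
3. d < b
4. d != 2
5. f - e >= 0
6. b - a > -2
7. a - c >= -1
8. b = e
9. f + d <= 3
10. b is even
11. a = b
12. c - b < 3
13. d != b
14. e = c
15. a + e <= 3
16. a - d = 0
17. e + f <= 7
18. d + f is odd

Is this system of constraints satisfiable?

From constraints 8, 11, and 14, a = b = e = c, so a = c. But constraint 1 says a ≠ c. Contradiction.

Unsatisfiable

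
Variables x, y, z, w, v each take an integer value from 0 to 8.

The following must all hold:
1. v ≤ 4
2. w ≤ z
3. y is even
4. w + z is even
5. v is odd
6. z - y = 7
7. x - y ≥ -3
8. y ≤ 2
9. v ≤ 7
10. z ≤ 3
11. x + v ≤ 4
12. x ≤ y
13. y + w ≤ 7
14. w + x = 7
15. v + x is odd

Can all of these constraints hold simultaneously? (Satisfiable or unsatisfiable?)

Unsatisfiable

From constraints 2 and 10: w ≤ z ≤ 3. From constraints 8 and 12: x ≤ y ≤ 2. Hence w + x ≤ 5. But constraint 14 requires w + x = 7, and 7 > 5. Contradiction.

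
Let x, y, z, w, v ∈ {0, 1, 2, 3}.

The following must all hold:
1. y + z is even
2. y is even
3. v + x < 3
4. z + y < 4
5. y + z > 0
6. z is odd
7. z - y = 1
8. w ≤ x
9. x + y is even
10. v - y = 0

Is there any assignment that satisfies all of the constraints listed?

Constraint 2 makes y even and constraint 6 makes z odd, so y + z must be odd. Constraint 1 says y + z is even — contradiction.

Unsatisfiable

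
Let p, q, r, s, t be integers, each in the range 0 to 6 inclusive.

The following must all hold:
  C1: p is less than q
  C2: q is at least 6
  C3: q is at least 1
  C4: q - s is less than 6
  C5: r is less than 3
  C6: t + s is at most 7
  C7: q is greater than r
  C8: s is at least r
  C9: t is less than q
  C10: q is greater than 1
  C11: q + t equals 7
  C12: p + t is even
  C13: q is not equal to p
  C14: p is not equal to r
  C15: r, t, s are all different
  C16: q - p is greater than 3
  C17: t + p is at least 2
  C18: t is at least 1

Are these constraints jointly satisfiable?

Satisfiable

The assignment p = 1, q = 6, r = 0, s = 3, t = 1 works:
  constraint 4 holds since q - s = 3.
  constraint 6 holds since t + s = 4.
The rest check out directly.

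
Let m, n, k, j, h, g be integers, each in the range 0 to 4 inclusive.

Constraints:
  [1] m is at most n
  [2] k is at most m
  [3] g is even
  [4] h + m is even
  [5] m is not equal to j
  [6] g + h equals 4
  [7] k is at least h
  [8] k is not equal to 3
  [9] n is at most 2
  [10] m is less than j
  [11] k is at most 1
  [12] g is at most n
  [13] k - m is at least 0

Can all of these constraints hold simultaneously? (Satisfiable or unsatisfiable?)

Unsatisfiable

From constraints 9 and 12: g ≤ n ≤ 2. From constraints 7 and 11: h ≤ k ≤ 1. Hence g + h ≤ 3. But constraint 6 requires g + h = 4, and 4 > 3. Contradiction.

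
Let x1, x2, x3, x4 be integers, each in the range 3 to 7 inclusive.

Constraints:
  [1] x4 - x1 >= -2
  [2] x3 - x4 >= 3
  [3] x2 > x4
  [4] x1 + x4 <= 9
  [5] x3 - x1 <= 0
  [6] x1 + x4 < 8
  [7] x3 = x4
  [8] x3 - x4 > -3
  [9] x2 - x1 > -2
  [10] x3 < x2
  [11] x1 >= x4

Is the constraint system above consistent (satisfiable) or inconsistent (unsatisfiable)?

Unsatisfiable

Constraints 1, 2, and 5 give x3 − x4 ≥ 3, x4 − x1 ≥ -2, x1 − x3 ≥ 0.
Adding all 3 inequalities: the left sides telescope to 0, and the right sides sum to 3 + (-2) + 0 = 1. So 0 ≥ 1, which is false.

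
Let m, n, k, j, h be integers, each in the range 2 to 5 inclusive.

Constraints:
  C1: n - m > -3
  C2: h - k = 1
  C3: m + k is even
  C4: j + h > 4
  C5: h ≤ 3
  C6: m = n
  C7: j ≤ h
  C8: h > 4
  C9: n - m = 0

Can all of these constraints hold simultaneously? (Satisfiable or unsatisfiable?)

From constraint 8: h ≥ 5. From constraint 5: h ≤ 3. But 3 < 5, so no value of h works.

Unsatisfiable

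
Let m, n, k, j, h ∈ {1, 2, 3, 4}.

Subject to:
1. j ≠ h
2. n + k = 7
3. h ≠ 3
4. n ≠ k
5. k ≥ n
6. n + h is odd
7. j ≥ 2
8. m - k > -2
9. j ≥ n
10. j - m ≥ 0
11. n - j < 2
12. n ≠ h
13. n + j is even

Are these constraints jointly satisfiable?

Satisfiable

Setting (m, n, k, j, h) = (3, 3, 4, 3, 2) satisfies everything: constraint 2: n + k = 7; constraint 8: m - k = -1; constraint 10: j - m = 0, and the others follow.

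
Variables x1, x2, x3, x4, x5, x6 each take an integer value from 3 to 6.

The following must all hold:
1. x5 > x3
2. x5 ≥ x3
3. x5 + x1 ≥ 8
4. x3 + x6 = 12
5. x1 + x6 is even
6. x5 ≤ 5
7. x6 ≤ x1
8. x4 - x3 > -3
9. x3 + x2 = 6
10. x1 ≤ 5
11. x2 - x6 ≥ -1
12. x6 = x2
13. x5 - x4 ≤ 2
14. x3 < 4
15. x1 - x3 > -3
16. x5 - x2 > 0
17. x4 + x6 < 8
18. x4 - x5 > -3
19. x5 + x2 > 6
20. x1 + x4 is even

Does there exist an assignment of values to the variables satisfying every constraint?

From constraints 2 and 6: x3 ≤ x5 ≤ 5. From constraints 7 and 10: x6 ≤ x1 ≤ 5. Hence x3 + x6 ≤ 10. But constraint 4 requires x3 + x6 = 12, and 12 > 10. Contradiction.

Unsatisfiable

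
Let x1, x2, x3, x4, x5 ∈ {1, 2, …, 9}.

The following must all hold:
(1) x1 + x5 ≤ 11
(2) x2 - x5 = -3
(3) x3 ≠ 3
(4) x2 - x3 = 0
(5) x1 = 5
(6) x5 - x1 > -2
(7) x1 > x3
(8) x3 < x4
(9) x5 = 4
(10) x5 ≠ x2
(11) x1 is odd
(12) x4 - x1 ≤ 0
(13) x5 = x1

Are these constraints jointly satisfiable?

Constraint 9 fixes x5 = 4 and constraint 5 fixes x1 = 5, but constraint 13 requires x5 = x1. Since 4 ≠ 5, contradiction.

Unsatisfiable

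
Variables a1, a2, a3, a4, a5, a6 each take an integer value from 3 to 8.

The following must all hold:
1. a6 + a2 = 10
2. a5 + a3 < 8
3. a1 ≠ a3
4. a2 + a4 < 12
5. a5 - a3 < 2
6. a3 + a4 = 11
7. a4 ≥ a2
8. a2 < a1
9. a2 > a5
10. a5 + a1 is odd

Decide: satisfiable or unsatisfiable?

Satisfiable

The assignment a1 = 6, a2 = 4, a3 = 4, a4 = 7, a5 = 3, a6 = 6 works:
  constraint 1 holds since a6 + a2 = 10.
  constraint 2 holds since a5 + a3 = 7.
The rest check out directly.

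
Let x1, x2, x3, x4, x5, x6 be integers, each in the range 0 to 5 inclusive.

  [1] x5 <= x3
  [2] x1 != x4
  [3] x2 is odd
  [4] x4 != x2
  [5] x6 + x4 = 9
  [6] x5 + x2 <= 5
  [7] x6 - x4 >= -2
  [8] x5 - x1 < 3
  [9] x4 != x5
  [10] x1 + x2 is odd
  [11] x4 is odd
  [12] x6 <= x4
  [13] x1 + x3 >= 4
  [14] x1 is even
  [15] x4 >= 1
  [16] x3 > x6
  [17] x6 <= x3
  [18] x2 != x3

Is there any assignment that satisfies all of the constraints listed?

One satisfying assignment is x1 = 2, x2 = 1, x3 = 5, x4 = 5, x5 = 4, x6 = 4.
For the less obvious constraints — constraint 5: x6 + x4 = 9; constraint 6: x5 + x2 = 5 — and the others hold by inspection.

Satisfiable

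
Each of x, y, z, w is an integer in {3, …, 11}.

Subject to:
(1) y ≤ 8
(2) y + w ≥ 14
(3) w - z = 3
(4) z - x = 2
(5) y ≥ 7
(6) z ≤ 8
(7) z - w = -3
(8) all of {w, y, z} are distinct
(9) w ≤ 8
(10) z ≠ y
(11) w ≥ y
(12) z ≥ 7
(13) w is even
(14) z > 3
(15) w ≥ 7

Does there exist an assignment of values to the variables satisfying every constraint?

Unsatisfiable

Constraints 1, 5, 6, 9, 12, and 15 confine each of w, y, z to the 2 values {7, 8}.
Constraint 8 requires all 3 of them to be distinct, but only 2 values are available — impossible by the pigeonhole principle.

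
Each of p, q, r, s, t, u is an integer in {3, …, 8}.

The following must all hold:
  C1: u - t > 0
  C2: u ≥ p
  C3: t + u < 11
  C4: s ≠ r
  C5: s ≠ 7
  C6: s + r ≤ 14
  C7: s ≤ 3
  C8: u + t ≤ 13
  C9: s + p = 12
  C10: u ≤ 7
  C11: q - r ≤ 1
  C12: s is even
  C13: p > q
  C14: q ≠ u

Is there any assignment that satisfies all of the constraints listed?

From constraint 7: s ≤ 3. From constraints 2 and 10: p ≤ u ≤ 7. Hence s + p ≤ 10. But constraint 9 requires s + p = 12, and 12 > 10. Contradiction.

Unsatisfiable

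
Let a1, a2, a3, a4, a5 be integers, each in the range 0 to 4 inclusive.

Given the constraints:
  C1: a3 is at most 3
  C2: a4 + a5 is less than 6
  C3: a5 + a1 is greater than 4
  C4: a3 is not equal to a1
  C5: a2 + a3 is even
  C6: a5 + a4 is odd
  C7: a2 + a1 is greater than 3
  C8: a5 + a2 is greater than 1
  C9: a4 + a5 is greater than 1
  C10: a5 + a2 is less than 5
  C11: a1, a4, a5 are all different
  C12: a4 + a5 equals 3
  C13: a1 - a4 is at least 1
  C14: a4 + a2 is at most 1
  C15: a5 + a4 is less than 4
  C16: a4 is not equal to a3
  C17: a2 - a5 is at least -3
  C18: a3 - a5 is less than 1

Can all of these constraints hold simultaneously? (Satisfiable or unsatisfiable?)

Satisfiable

The assignment a1 = 4, a2 = 0, a3 = 2, a4 = 0, a5 = 3 works:
  constraint 2 holds since a4 + a5 = 3.
  constraint 3 holds since a5 + a1 = 7.
  constraint 7 holds since a2 + a1 = 4.
The rest check out directly.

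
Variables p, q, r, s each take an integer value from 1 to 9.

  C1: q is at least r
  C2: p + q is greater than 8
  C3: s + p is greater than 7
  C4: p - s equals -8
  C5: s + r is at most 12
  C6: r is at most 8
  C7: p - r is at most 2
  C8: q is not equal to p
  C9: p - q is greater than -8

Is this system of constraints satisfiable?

Satisfiable

The assignment p = 1, q = 8, r = 1, s = 9 works:
  constraint 2 holds since p + q = 9.
  constraint 3 holds since s + p = 10.
The rest check out directly.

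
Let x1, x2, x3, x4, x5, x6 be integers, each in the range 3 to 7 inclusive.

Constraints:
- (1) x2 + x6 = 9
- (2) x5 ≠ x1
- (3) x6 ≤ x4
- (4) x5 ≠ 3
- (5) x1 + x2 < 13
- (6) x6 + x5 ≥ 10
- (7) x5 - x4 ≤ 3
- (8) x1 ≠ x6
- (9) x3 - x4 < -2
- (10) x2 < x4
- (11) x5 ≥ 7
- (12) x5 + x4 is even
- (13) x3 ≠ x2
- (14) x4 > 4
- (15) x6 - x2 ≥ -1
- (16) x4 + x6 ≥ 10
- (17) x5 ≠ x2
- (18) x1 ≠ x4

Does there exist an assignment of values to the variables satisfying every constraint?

Take x1 = 5, x2 = 5, x3 = 3, x4 = 7, x5 = 7, x6 = 4. Then constraint 1: x2 + x6 = 9; constraint 5: x1 + x2 = 10, and every other listed constraint is also met.

Satisfiable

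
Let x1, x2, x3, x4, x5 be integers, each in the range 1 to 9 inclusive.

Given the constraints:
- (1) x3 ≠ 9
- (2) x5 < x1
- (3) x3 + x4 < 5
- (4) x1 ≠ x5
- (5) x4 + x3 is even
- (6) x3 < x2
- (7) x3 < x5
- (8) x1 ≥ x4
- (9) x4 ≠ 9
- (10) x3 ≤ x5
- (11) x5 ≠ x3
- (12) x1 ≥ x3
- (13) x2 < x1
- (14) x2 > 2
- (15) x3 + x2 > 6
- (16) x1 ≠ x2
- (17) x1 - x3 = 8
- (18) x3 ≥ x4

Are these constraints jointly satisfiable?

Take x1 = 9, x2 = 8, x3 = 1, x4 = 1, x5 = 2. Then constraint 3: x3 + x4 = 2; constraint 15: x3 + x2 = 9, and every other listed constraint is also met.

Satisfiable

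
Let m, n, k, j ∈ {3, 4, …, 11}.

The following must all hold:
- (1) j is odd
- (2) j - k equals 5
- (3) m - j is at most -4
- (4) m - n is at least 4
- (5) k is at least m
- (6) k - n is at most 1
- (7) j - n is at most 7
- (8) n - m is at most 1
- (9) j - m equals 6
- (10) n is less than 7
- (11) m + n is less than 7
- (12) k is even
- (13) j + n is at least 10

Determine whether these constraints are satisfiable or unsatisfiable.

Constraints 3, 4, and 7 give n − j ≥ -7, j − m ≥ 4, m − n ≥ 4.
Adding all 3 inequalities: the left sides telescope to 0, and the right sides sum to (-7) + 4 + 4 = 1. So 0 ≥ 1, which is false.

Unsatisfiable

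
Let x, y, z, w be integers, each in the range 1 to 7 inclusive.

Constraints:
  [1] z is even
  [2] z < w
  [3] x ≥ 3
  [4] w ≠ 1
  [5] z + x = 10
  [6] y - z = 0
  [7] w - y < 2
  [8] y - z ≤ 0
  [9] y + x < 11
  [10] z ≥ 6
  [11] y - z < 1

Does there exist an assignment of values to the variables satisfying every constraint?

Satisfiable

Setting (x, y, z, w) = (4, 6, 6, 7) satisfies everything: constraint 5: z + x = 10; constraint 6: y - z = 0, and the others follow.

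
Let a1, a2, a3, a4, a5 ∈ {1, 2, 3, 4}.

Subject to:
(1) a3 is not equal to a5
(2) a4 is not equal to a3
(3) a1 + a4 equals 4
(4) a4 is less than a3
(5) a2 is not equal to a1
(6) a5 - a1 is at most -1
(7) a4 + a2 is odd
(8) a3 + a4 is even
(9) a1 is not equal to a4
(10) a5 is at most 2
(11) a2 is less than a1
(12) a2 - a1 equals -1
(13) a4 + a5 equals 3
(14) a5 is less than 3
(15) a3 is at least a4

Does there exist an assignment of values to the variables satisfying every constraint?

Satisfiable

Take a1 = 3, a2 = 2, a3 = 3, a4 = 1, a5 = 2. Then constraint 3: a1 + a4 = 4; constraint 6: a5 - a1 = -1; constraint 12: a2 - a1 = -1, and every other listed constraint is also met.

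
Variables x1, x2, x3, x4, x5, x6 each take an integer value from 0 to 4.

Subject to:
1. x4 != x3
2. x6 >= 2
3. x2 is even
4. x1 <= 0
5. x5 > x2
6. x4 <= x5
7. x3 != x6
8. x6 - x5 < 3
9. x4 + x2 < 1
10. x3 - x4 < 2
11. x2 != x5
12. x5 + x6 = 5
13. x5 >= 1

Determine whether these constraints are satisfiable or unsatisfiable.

Setting (x1, x2, x3, x4, x5, x6) = (0, 0, 1, 0, 2, 3) satisfies everything: constraint 8: x6 - x5 = 1; constraint 9: x4 + x2 = 0, and the others follow.

Satisfiable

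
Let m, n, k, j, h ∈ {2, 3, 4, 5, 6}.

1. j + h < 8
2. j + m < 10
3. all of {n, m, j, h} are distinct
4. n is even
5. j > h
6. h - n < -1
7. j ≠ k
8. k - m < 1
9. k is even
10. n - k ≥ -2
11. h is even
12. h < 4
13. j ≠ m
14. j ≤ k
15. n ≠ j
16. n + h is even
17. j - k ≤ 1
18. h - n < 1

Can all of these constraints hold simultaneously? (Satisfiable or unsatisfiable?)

Satisfiable

The assignment m = 6, n = 4, k = 4, j = 3, h = 2 works:
  constraint 1 holds since j + h = 5.
  constraint 2 holds since j + m = 9.
  constraint 6 holds since h - n = -2.
The rest check out directly.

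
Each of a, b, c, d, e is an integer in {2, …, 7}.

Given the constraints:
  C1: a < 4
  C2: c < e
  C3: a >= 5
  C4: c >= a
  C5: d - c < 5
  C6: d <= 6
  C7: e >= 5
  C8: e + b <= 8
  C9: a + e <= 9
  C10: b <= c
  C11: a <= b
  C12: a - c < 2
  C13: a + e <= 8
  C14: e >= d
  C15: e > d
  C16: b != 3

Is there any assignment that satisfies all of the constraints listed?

From constraint 3: a ≥ 5. From constraint 7: e ≥ 5. Hence a + e ≥ 10. But constraint 13 requires a + e ≤ 8, and 8 < 10. Contradiction.

Unsatisfiable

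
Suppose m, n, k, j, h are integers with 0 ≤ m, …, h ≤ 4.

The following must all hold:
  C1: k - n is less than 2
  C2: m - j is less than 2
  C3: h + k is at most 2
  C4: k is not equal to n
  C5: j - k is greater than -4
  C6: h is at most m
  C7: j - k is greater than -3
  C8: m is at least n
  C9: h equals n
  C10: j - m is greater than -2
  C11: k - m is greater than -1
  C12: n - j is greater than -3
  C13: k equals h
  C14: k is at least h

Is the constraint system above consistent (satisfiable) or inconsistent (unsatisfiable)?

Unsatisfiable

From constraints 9 and 13, k = h = n, so k = n. But constraint 4 says k ≠ n. Contradiction.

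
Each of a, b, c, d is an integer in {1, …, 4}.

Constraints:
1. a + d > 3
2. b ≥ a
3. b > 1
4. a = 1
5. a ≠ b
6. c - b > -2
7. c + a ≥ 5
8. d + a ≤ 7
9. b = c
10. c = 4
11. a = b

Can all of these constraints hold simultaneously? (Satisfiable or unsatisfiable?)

Unsatisfiable

Constraint 4 fixes a = 1 and constraint 10 fixes c = 4. Constraints 9 and 11 give a = b = c, so a = c. But 1 ≠ 4 — contradiction.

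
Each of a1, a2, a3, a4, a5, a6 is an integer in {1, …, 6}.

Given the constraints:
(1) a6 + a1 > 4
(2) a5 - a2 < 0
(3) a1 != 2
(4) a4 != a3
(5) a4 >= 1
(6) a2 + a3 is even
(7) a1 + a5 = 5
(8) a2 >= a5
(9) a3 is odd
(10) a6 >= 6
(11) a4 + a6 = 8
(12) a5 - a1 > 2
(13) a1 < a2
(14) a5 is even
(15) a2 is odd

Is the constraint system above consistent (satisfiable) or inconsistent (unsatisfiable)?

Satisfiable

One satisfying assignment is a1 = 1, a2 = 5, a3 = 1, a4 = 2, a5 = 4, a6 = 6.
For the less obvious constraints — constraint 1: a6 + a1 = 7; constraint 2: a5 - a2 = -1 — and the others hold by inspection.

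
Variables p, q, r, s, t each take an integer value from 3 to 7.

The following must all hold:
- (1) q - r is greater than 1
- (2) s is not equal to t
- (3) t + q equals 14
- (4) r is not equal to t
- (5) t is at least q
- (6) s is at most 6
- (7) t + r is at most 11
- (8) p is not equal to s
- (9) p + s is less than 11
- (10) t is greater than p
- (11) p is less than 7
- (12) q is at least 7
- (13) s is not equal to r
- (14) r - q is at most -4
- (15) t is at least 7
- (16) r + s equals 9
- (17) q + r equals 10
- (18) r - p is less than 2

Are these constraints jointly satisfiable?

Satisfiable

One satisfying assignment is p = 3, q = 7, r = 3, s = 6, t = 7.
For the less obvious constraints — constraint 1: q - r = 4; constraint 3: t + q = 14 — and the others hold by inspection.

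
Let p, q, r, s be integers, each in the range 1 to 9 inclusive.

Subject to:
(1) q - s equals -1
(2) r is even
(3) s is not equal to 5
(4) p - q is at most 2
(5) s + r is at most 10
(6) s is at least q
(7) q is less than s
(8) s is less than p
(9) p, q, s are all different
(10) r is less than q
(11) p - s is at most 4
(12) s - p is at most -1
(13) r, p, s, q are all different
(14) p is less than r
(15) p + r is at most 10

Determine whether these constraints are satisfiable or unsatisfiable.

Constraints 7, 8, 10, and 14 give p < r, r < q, q < s, s < p. Chaining: p < r < q < s < p, which forces p < p — impossible.

Unsatisfiable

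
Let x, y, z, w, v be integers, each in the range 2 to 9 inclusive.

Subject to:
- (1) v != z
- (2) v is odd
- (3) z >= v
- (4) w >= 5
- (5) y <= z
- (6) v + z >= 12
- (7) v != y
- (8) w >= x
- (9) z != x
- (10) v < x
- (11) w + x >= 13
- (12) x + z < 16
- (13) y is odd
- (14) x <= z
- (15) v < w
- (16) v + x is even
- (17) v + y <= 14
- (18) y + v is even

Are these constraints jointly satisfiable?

Satisfiable

Setting (x, y, z, w, v) = (5, 9, 9, 8, 3) satisfies everything: constraint 6: v + z = 12; constraint 11: w + x = 13, and the others follow.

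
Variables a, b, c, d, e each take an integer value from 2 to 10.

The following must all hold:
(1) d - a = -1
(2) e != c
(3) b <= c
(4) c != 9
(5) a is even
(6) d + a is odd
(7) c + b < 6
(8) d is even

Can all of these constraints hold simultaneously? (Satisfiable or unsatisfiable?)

Unsatisfiable

Constraint 8 makes d even and constraint 5 makes a even, so d + a must be even. Constraint 6 says d + a is odd — contradiction.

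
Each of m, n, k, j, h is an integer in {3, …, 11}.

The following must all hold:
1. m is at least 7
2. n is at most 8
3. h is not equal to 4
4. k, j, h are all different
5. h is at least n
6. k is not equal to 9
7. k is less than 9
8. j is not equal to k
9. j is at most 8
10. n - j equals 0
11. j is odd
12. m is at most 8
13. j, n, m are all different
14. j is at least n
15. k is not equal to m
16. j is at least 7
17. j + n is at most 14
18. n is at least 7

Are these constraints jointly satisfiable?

Unsatisfiable

Constraints 1, 2, 9, 12, 16, and 18 confine each of j, n, m to the 2 values {7, 8}.
Constraint 13 requires all 3 of them to be distinct, but only 2 values are available — impossible by the pigeonhole principle.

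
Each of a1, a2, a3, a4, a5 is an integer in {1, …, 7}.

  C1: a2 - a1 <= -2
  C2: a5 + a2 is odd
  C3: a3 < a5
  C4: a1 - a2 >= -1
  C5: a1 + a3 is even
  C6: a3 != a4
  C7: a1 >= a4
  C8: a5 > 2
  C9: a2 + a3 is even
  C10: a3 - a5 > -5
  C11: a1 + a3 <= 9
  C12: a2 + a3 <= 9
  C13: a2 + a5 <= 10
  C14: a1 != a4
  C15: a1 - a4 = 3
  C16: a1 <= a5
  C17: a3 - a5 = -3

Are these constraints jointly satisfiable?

Take a1 = 4, a2 = 2, a3 = 4, a4 = 1, a5 = 7. Then constraint 1: a2 - a1 = -2; constraint 4: a1 - a2 = 2; constraint 10: a3 - a5 = -3, and every other listed constraint is also met.

Satisfiable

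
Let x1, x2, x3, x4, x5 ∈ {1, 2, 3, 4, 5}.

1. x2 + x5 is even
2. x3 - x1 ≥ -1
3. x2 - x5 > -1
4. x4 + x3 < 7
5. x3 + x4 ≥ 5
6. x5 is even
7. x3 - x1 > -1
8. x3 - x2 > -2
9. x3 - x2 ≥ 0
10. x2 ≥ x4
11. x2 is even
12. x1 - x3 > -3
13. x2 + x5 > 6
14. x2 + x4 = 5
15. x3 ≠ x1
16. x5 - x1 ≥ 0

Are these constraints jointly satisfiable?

Satisfiable

One satisfying assignment is x1 = 4, x2 = 4, x3 = 5, x4 = 1, x5 = 4.
For the less obvious constraints — constraint 2: x3 - x1 = 1; constraint 3: x2 - x5 = 0 — and the others hold by inspection.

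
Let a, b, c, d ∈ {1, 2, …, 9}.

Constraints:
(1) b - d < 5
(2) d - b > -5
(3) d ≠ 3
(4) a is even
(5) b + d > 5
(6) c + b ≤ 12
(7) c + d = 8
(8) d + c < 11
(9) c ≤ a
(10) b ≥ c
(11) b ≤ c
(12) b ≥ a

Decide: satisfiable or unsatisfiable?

Satisfiable

The assignment a = 6, b = 6, c = 6, d = 2 works:
  constraint 1 holds since b - d = 4.
  constraint 2 holds since d - b = -4.
The rest check out directly.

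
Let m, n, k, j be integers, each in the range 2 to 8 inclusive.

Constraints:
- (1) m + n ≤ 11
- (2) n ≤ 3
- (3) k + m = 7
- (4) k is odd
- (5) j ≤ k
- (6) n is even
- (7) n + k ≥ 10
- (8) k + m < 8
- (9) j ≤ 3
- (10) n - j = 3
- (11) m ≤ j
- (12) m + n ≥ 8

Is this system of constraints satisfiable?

Unsatisfiable

From constraints 9 and 11: m ≤ j ≤ 3. From constraint 2: n ≤ 3. Hence m + n ≤ 6. But constraint 12 requires m + n ≥ 8, and 8 > 6. Contradiction.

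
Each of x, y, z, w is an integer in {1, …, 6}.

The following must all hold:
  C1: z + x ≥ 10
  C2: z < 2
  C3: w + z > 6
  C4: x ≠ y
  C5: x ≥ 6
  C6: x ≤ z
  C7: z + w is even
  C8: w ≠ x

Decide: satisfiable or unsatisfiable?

From constraints 5 and 6: z ≥ x and x ≥ 6, so z ≥ 6. From constraint 2: z ≤ 1. But 1 < 6, so no value of z works.

Unsatisfiable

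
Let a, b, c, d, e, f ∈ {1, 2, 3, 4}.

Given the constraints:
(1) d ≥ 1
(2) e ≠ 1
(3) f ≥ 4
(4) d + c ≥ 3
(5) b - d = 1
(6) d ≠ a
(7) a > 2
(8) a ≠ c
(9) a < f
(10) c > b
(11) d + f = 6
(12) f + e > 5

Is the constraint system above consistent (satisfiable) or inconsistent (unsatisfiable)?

Satisfiable

Try a = 3, b = 3, c = 4, d = 2, e = 3, f = 4.
Check constraint 4: d + c = 6; constraint 5: b - d = 1. The remaining constraints are straightforward to verify.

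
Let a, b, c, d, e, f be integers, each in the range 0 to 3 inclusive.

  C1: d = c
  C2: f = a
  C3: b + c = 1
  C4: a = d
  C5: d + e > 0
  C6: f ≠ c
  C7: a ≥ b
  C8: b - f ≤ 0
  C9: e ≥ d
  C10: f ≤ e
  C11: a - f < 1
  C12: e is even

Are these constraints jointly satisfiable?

From constraints 1, 2, and 4, f = a = d = c, so f = c. But constraint 6 says f ≠ c. Contradiction.

Unsatisfiable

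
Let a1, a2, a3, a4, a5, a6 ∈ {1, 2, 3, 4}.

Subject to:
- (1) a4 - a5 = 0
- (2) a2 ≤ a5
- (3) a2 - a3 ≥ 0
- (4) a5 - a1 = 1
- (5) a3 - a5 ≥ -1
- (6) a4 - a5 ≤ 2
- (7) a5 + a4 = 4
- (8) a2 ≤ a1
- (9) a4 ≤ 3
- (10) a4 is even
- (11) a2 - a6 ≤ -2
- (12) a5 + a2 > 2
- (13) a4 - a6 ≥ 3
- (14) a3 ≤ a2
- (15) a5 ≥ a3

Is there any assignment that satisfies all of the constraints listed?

Constraints 3, 5, 6, 11, and 13 give a6 − a2 ≥ 2, a2 − a3 ≥ 0, a3 − a5 ≥ -1, a5 − a4 ≥ -2, a4 − a6 ≥ 3.
Adding all 5 inequalities: the left sides telescope to 0, and the right sides sum to 2 + 0 + (-1) + (-2) + 3 = 2. So 0 ≥ 2, which is false.

Unsatisfiable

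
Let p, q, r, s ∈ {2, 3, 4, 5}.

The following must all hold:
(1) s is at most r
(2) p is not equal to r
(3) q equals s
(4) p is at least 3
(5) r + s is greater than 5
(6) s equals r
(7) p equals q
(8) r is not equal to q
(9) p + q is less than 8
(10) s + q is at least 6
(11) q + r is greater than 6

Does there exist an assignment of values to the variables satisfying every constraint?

From constraints 3, 6, and 7, p = q = s = r, so p = r. But constraint 2 says p ≠ r. Contradiction.

Unsatisfiable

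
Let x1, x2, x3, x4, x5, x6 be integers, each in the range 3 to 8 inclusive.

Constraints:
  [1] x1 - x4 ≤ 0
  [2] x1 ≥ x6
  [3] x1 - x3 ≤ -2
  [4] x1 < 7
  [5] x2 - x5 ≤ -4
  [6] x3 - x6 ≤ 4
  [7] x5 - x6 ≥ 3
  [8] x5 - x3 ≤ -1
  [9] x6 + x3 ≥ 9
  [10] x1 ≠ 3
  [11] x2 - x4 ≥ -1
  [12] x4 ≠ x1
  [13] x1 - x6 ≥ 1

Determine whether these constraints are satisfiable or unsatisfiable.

Constraints 1, 5, 6, 8, 11, and 13 give x4 − x1 ≥ 0, x1 − x6 ≥ 1, x6 − x3 ≥ -4, x3 − x5 ≥ 1, x5 − x2 ≥ 4, x2 − x4 ≥ -1.
Adding all 6 inequalities: the left sides telescope to 0, and the right sides sum to 0 + 1 + (-4) + 1 + 4 + (-1) = 1. So 0 ≥ 1, which is false.

Unsatisfiable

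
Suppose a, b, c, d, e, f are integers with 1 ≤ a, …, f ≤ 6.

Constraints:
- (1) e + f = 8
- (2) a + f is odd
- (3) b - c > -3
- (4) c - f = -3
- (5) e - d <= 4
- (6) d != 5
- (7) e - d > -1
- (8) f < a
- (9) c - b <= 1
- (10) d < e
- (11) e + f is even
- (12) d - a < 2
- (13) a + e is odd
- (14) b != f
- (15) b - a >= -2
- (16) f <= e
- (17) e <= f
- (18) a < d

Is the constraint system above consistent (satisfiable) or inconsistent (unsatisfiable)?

Constraints 8, 10, 17, and 18 give f < a, a < d, d < e, e ≤ f. Chaining: f < a < d < e ≤ f, which forces f < f — impossible.

Unsatisfiable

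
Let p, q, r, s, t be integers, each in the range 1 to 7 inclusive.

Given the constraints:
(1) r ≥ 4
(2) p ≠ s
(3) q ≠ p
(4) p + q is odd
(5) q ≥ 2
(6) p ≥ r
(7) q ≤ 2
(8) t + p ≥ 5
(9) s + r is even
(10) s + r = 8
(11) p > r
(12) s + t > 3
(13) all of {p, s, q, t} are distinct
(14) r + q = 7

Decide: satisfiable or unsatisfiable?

The assignment p = 7, q = 2, r = 5, s = 3, t = 1 works:
  constraint 8 holds since t + p = 8.
  constraint 10 holds since s + r = 8.
The rest check out directly.

Satisfiable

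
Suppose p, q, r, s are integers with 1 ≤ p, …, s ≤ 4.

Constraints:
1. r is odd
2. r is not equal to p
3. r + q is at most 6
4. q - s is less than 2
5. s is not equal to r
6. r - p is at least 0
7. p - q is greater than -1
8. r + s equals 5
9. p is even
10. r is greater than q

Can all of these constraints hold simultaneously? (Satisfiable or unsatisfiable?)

Take p = 2, q = 1, r = 3, s = 2. Then constraint 3: r + q = 4; constraint 4: q - s = -1; constraint 6: r - p = 1, and every other listed constraint is also met.

Satisfiable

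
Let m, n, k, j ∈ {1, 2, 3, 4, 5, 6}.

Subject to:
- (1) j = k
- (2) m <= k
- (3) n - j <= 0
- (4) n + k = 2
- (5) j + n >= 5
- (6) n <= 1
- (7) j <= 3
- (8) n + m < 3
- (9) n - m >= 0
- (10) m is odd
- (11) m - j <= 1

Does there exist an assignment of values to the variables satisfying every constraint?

Unsatisfiable

From constraint 7: j ≤ 3. From constraint 6: n ≤ 1. Hence j + n ≤ 4. But constraint 5 requires j + n ≥ 5, and 5 > 4. Contradiction.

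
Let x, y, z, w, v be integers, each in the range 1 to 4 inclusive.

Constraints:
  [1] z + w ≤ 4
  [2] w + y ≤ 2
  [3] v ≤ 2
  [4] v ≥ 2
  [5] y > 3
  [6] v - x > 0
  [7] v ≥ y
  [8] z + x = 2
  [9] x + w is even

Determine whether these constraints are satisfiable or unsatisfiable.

Unsatisfiable

From constraint 5: y ≥ 4. From constraints 3 and 7: y ≤ v and v ≤ 2, so y ≤ 2. But 2 < 4, so no value of y works.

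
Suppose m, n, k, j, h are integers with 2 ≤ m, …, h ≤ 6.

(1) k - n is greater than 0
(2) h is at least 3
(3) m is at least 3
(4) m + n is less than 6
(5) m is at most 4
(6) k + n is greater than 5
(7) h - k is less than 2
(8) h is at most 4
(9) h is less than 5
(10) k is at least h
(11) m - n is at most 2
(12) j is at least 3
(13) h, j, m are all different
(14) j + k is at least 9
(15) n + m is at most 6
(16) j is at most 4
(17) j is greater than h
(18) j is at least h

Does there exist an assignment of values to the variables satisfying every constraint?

Unsatisfiable

Constraints 2, 3, 5, 8, 12, and 16 confine each of h, j, m to the 2 values {3, 4}.
Constraint 13 requires all 3 of them to be distinct, but only 2 values are available — impossible by the pigeonhole principle.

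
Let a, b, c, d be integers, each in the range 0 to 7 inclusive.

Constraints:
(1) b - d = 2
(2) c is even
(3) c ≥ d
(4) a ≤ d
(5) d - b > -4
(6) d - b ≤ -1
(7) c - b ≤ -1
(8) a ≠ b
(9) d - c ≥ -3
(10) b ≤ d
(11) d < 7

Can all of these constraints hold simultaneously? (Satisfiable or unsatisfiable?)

Constraints 3, 7, and 10 give c < b, b ≤ d, d ≤ c. Chaining: c < b ≤ d ≤ c, which forces c < c — impossible.

Unsatisfiable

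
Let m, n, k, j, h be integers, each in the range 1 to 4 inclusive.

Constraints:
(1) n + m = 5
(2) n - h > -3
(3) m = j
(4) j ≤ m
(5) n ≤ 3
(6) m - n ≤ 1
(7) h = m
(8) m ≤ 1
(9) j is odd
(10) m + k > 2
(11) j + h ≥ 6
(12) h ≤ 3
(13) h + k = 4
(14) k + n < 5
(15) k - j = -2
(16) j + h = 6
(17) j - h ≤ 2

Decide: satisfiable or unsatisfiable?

From constraints 4 and 8: j ≤ m ≤ 1. From constraint 12: h ≤ 3. Hence j + h ≤ 4. But constraint 16 requires j + h = 6, and 6 > 4. Contradiction.

Unsatisfiable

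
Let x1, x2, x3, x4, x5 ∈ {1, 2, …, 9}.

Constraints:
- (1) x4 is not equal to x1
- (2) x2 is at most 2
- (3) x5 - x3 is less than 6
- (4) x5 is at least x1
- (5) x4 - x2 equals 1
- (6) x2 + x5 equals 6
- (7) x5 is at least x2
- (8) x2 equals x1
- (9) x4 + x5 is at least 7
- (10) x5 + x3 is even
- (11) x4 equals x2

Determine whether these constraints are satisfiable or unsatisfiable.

From constraints 8 and 11, x4 = x2 = x1, so x4 = x1. But constraint 1 says x4 ≠ x1. Contradiction.

Unsatisfiable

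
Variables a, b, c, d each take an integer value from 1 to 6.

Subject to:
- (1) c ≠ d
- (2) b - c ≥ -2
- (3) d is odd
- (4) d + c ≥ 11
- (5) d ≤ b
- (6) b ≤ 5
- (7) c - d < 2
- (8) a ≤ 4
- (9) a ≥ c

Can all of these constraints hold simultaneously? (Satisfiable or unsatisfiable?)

Unsatisfiable

From constraints 5 and 6: d ≤ b ≤ 5. From constraints 8 and 9: c ≤ a ≤ 4. Hence d + c ≤ 9. But constraint 4 requires d + c ≥ 11, and 11 > 9. Contradiction.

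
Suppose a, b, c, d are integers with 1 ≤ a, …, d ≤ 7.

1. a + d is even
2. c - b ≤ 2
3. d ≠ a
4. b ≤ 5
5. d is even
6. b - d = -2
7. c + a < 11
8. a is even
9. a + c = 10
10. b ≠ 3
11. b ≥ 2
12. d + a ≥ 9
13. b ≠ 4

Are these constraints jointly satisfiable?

Satisfiable

The assignment a = 6, b = 2, c = 4, d = 4 works:
  constraint 2 holds since c - b = 2.
  constraint 6 holds since b - d = -2.
  constraint 7 holds since c + a = 10.
The rest check out directly.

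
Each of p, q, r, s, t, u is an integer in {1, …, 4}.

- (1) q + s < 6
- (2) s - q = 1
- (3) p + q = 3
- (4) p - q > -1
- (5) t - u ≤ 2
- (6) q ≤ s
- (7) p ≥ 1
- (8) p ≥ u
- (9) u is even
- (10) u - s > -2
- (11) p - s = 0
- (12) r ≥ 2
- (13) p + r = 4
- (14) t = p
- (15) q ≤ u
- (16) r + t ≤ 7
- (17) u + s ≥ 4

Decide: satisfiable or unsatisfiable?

Try p = 2, q = 1, r = 2, s = 2, t = 2, u = 2.
Check constraint 1: q + s = 3; constraint 2: s - q = 1; constraint 3: p + q = 3. The remaining constraints are straightforward to verify.

Satisfiable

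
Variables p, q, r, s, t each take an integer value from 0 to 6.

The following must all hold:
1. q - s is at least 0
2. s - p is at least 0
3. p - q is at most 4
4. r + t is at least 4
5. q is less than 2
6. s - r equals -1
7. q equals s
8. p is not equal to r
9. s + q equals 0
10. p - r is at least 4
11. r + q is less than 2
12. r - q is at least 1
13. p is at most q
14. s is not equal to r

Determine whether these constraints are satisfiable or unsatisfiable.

Unsatisfiable

Constraints 3, 10, and 12 give r − q ≥ 1, q − p ≥ -4, p − r ≥ 4.
Adding all 3 inequalities: the left sides telescope to 0, and the right sides sum to 1 + (-4) + 4 = 1. So 0 ≥ 1, which is false.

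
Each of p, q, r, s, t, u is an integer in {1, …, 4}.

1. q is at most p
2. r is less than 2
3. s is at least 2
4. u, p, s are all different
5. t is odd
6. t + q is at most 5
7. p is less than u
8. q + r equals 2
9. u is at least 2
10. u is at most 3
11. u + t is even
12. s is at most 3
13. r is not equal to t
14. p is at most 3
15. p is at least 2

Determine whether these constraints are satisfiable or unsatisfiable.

Unsatisfiable

Constraints 3, 9, 10, 12, 14, and 15 confine each of u, p, s to the 2 values {2, 3}.
Constraint 4 requires all 3 of them to be distinct, but only 2 values are available — impossible by the pigeonhole principle.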